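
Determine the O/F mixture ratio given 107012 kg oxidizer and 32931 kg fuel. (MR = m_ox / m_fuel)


MR = 107012 / 32931 = 3.25

3.25


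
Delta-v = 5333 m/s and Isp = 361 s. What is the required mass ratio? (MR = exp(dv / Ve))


Ve = 361 * 9.81 = 3541.41 m/s
MR = exp(5333 / 3541.41) = 4.508

4.508


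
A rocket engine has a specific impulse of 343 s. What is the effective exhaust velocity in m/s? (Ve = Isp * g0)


Ve = Isp * g0 = 343 * 9.81 = 3364.8 m/s

3364.8 m/s


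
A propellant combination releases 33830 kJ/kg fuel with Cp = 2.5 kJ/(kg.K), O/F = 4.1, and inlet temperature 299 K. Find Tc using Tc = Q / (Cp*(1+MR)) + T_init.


Tc = 33830 / (2.5 * (1 + 4.1)) + 299 = 2952 K

2952 K


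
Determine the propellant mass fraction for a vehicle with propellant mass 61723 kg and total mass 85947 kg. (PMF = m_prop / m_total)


PMF = 61723 / 85947 = 0.718

0.718


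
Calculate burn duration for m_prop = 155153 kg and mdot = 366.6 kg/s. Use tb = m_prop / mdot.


tb = 155153 / 366.6 = 423.2 s

423.2 s


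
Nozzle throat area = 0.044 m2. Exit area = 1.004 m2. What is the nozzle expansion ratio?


AR = 1.004 / 0.044 = 22.8

22.8


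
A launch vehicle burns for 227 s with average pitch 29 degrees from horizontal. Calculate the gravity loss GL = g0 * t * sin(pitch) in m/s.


GL = 9.81 * 227 * sin(29 deg) = 1080 m/s

1080 m/s


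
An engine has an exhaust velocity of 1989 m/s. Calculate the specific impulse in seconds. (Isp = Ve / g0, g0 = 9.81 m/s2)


Isp = Ve / g0 = 1989 / 9.81 = 202.8 s

202.8 s


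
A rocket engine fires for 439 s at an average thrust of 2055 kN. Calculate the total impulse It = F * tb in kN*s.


It = 2055 * 439 = 902145 kN*s

902145 kN*s


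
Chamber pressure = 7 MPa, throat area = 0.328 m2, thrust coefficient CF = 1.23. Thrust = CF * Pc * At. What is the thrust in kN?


F = 1.23 * 7e6 * 0.328 = 2.8241e+06 N = 2824.1 kN

2824.1 kN


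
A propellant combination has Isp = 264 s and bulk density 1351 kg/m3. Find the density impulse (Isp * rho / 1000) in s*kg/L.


rho*Isp = 264 * 1351 / 1000 = 357 s*kg/L

357 s*kg/L


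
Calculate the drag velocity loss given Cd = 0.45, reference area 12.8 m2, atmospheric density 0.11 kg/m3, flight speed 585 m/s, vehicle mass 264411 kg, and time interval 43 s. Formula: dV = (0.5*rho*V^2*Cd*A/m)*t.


D = 0.5 * 0.11 * 585^2 * 0.45 * 12.8 = 108416.88 N
a = 108416.88 / 264411 = 0.41 m/s2
dV = 0.41 * 43 = 17.6 m/s

17.6 m/s


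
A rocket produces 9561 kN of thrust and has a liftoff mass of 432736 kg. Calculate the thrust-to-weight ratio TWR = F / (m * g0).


TWR = 9561000 / (432736 * 9.81) = 2.25

2.25


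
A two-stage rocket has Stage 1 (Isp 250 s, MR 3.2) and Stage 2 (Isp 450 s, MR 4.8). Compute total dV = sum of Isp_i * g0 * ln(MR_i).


dV1 = 250 * 9.81 * ln(3.2) = 2852.6 m/s
dV2 = 450 * 9.81 * ln(4.8) = 6924.7 m/s
Total dV = 2852.6 + 6924.7 = 9777.3 m/s ~ 9777 m/s

9777 m/s


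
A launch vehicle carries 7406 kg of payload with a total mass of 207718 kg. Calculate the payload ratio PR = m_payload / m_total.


PR = 7406 / 207718 = 0.0357

0.0357


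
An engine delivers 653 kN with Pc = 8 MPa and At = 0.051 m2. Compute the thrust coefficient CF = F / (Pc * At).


CF = 653000 / (8e6 * 0.051) = 1.6

1.6


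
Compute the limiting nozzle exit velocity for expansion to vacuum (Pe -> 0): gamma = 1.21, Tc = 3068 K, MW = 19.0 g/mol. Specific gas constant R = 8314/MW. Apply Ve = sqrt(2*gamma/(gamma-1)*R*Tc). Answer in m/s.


R = 8314 / 19.0 = 437.58 J/(kg.K)
Ve = sqrt(2 * 1.21 / (1.21 - 1) * 437.58 * 3068) = 3933 m/s

3933 m/s


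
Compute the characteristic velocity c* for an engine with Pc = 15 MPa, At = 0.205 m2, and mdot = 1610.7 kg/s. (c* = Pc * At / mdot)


c* = 15e6 * 0.205 / 1610.7 = 1909 m/s

1909 m/s


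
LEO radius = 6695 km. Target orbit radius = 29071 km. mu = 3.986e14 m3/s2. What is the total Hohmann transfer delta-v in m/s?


V1 = sqrt(mu/r1) = 7716.02 m/s
dV1 = V1*(sqrt(2*r2/(r1+r2)) - 1) = 2121.9 m/s
V2 = sqrt(mu/r2) = 3702.87 m/s
dV2 = V2*(1 - sqrt(2*r1/(r1+r2))) = 1437.22 m/s
Total dV = 3559 m/s

3559 m/s


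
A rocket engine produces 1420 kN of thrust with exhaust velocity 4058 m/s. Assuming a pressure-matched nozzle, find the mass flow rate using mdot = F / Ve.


mdot = F / Ve = 1420000 / 4058 = 349.9 kg/s

349.9 kg/s


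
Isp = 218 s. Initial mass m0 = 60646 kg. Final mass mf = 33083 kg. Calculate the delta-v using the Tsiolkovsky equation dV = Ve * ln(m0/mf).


Ve = 218 * 9.81 = 2138.58 m/s
dV = 2138.58 * ln(60646/33083) = 1296 m/s

1296 m/s


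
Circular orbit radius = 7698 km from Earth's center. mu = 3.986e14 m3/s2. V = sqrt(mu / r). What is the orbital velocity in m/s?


V = sqrt(3.986e14 / 7698000) = 7196 m/s

7196 m/s


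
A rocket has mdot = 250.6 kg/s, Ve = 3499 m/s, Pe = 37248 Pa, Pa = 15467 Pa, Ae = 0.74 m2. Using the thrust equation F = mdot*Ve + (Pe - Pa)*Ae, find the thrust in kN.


F = 250.6 * 3499 + (37248 - 15467) * 0.74 = 892967.0 N = 893.0 kN

893.0 kN


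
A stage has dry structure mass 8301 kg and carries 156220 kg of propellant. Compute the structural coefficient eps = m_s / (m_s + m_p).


eps = 8301 / (8301 + 156220) = 0.0505

0.0505


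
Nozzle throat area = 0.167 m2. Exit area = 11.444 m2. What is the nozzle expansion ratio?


AR = 11.444 / 0.167 = 68.5

68.5


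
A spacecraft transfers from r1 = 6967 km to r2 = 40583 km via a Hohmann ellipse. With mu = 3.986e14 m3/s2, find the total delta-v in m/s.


V1 = sqrt(mu/r1) = 7563.9 m/s
dV1 = V1*(sqrt(2*r2/(r1+r2)) - 1) = 2318.39 m/s
V2 = sqrt(mu/r2) = 3133.98 m/s
dV2 = V2*(1 - sqrt(2*r1/(r1+r2))) = 1437.46 m/s
Total dV = 3756 m/s

3756 m/s


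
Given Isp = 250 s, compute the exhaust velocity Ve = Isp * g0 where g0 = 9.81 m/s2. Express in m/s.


Ve = Isp * g0 = 250 * 9.81 = 2452.5 m/s

2452.5 m/s


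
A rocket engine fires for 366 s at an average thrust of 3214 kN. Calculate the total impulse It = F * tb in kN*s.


It = 3214 * 366 = 1176324 kN*s

1176324 kN*s


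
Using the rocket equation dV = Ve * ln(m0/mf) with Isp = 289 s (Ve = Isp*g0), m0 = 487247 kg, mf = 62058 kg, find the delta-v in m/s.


Ve = 289 * 9.81 = 2835.09 m/s
dV = 2835.09 * ln(487247/62058) = 5842 m/s

5842 m/s


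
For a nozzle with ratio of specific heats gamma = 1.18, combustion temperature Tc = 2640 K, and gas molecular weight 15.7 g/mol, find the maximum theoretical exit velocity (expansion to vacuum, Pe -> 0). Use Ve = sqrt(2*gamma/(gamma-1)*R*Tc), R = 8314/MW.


R = 8314 / 15.7 = 529.55 J/(kg.K)
Ve = sqrt(2 * 1.18 / (1.18 - 1) * 529.55 * 2640) = 4281 m/s

4281 m/s


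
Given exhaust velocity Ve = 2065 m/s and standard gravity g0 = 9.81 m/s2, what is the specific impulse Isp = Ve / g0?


Isp = Ve / g0 = 2065 / 9.81 = 210.5 s

210.5 s


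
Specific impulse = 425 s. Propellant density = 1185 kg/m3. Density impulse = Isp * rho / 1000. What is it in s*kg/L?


rho*Isp = 425 * 1185 / 1000 = 504 s*kg/L

504 s*kg/L


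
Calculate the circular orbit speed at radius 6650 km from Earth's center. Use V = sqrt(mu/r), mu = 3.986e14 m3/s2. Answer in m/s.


V = sqrt(3.986e14 / 6650000) = 7742 m/s

7742 m/s


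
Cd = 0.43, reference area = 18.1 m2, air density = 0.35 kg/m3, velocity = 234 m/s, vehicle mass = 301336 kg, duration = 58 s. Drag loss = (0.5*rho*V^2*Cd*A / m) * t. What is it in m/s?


D = 0.5 * 0.35 * 234^2 * 0.43 * 18.1 = 74579.04 N
a = 74579.04 / 301336 = 0.2475 m/s2
dV = 0.2475 * 58 = 14.4 m/s

14.4 m/s


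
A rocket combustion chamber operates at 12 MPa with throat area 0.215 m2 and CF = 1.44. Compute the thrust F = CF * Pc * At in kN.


F = 1.44 * 12e6 * 0.215 = 3.7152e+06 N = 3715.2 kN

3715.2 kN


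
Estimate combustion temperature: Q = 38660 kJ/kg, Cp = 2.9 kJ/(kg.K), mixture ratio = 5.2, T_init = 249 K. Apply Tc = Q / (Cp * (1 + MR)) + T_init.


Tc = 38660 / (2.9 * (1 + 5.2)) + 249 = 2399 K

2399 K


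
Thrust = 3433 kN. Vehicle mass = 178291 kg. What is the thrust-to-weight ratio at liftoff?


TWR = 3433000 / (178291 * 9.81) = 1.96

1.96


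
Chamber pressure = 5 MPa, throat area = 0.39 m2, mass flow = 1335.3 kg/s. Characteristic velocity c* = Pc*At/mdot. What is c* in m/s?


c* = 5e6 * 0.39 / 1335.3 = 1460 m/s

1460 m/s


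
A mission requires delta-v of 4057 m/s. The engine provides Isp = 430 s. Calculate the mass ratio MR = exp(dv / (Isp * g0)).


Ve = 430 * 9.81 = 4218.3 m/s
MR = exp(4057 / 4218.3) = 2.616

2.616


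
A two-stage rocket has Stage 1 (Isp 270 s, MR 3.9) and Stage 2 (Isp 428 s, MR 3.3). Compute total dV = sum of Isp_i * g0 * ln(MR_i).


dV1 = 270 * 9.81 * ln(3.9) = 3604.8 m/s
dV2 = 428 * 9.81 * ln(3.3) = 5012.9 m/s
Total dV = 3604.8 + 5012.9 = 8617.7 m/s ~ 8618 m/s

8618 m/s


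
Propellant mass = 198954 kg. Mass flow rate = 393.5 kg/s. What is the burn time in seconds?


tb = 198954 / 393.5 = 505.6 s

505.6 s


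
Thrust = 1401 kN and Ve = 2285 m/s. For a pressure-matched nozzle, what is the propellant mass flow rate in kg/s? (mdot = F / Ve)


mdot = F / Ve = 1401000 / 2285 = 613.1 kg/s

613.1 kg/s


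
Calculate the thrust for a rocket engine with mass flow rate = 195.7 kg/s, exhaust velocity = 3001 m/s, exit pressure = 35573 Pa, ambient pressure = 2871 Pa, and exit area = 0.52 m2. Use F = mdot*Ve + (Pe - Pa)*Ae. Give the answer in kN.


F = 195.7 * 3001 + (35573 - 2871) * 0.52 = 604301.0 N = 604.3 kN

604.3 kN


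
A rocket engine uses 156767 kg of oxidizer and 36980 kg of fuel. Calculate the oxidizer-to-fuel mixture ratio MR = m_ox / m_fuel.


MR = 156767 / 36980 = 4.24

4.24


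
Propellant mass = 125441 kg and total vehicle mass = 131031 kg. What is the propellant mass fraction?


PMF = 125441 / 131031 = 0.957

0.957


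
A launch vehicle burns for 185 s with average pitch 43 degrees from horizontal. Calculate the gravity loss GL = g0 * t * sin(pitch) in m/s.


GL = 9.81 * 185 * sin(43 deg) = 1238 m/s

1238 m/s


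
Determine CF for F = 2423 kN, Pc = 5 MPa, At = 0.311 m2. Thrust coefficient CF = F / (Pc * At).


CF = 2423000 / (5e6 * 0.311) = 1.56

1.56


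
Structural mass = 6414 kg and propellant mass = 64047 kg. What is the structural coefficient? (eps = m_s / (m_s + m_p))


eps = 6414 / (6414 + 64047) = 0.091

0.091


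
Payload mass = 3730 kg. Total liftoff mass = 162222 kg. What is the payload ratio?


PR = 3730 / 162222 = 0.023

0.023


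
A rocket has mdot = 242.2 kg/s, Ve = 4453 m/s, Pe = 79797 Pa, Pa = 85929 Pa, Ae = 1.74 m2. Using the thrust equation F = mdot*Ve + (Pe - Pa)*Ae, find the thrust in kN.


F = 242.2 * 4453 + (79797 - 85929) * 1.74 = 1.0678e+06 N = 1067.8 kN

1067.8 kN


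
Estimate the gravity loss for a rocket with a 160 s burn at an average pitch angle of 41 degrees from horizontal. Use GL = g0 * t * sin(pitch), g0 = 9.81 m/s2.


GL = 9.81 * 160 * sin(41 deg) = 1030 m/s

1030 m/s


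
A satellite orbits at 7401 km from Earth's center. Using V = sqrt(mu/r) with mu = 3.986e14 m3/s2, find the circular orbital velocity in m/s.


V = sqrt(3.986e14 / 7401000) = 7339 m/s

7339 m/s


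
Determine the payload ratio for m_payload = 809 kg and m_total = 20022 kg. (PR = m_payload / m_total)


PR = 809 / 20022 = 0.0404

0.0404


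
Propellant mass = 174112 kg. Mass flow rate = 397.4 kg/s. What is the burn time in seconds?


tb = 174112 / 397.4 = 438.1 s

438.1 s


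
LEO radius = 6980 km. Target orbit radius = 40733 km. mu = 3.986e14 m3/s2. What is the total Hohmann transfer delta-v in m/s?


V1 = sqrt(mu/r1) = 7556.85 m/s
dV1 = V1*(sqrt(2*r2/(r1+r2)) - 1) = 2317.55 m/s
V2 = sqrt(mu/r2) = 3128.21 m/s
dV2 = V2*(1 - sqrt(2*r1/(r1+r2))) = 1436.13 m/s
Total dV = 3754 m/s

3754 m/s


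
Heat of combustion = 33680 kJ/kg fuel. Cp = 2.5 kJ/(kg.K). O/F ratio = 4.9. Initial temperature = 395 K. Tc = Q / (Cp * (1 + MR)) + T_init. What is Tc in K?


Tc = 33680 / (2.5 * (1 + 4.9)) + 395 = 2678 K

2678 K


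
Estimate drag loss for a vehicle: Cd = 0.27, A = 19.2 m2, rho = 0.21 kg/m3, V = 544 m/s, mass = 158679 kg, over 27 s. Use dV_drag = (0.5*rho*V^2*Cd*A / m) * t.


D = 0.5 * 0.21 * 544^2 * 0.27 * 19.2 = 161083.88 N
a = 161083.88 / 158679 = 1.0152 m/s2
dV = 1.0152 * 27 = 27.4 m/s

27.4 m/s


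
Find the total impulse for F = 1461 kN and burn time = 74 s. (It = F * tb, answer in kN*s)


It = 1461 * 74 = 108114 kN*s

108114 kN*s


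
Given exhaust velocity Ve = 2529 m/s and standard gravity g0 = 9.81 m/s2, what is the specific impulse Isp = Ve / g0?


Isp = Ve / g0 = 2529 / 9.81 = 257.8 s

257.8 s


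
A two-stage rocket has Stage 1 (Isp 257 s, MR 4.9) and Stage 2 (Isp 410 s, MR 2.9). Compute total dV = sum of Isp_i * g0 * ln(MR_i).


dV1 = 257 * 9.81 * ln(4.9) = 4006.7 m/s
dV2 = 410 * 9.81 * ln(2.9) = 4282.4 m/s
Total dV = 4006.7 + 4282.4 = 8289.1 m/s ~ 8289 m/s

8289 m/s


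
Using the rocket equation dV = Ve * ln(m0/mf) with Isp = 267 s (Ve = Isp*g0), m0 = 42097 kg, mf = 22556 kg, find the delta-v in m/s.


Ve = 267 * 9.81 = 2619.27 m/s
dV = 2619.27 * ln(42097/22556) = 1634 m/s

1634 m/s


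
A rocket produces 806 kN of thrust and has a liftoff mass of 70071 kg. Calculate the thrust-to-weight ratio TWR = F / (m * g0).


TWR = 806000 / (70071 * 9.81) = 1.17

1.17


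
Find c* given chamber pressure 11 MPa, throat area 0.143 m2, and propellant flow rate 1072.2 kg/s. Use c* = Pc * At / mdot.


c* = 11e6 * 0.143 / 1072.2 = 1467 m/s

1467 m/s


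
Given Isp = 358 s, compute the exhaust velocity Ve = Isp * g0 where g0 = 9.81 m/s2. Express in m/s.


Ve = Isp * g0 = 358 * 9.81 = 3512.0 m/s

3512.0 m/s


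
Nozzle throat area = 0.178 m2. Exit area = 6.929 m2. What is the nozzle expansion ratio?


AR = 6.929 / 0.178 = 38.9

38.9


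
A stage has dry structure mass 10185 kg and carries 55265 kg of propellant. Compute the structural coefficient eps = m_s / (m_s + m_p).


eps = 10185 / (10185 + 55265) = 0.1556

0.1556


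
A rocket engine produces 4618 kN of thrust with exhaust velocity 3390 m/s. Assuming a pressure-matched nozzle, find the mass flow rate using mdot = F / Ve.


mdot = F / Ve = 4618000 / 3390 = 1362.2 kg/s

1362.2 kg/s


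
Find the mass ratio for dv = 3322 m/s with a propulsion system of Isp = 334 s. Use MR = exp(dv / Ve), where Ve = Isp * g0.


Ve = 334 * 9.81 = 3276.54 m/s
MR = exp(3322 / 3276.54) = 2.756

2.756


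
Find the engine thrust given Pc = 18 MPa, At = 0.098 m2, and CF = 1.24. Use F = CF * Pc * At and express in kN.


F = 1.24 * 18e6 * 0.098 = 2.1874e+06 N = 2187.4 kN

2187.4 kN


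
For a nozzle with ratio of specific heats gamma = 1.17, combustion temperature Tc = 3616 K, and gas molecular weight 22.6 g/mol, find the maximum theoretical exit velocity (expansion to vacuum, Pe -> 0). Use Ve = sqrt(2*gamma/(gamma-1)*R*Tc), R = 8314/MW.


R = 8314 / 22.6 = 367.88 J/(kg.K)
Ve = sqrt(2 * 1.17 / (1.17 - 1) * 367.88 * 3616) = 4279 m/s

4279 m/s


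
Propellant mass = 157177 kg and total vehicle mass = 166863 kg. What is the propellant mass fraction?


PMF = 157177 / 166863 = 0.942

0.942


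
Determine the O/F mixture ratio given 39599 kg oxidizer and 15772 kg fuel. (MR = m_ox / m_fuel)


MR = 39599 / 15772 = 2.51

2.51


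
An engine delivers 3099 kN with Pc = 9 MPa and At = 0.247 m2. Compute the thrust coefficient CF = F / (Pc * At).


CF = 3099000 / (9e6 * 0.247) = 1.39

1.39


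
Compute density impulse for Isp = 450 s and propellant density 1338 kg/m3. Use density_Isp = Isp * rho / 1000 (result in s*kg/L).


rho*Isp = 450 * 1338 / 1000 = 602 s*kg/L

602 s*kg/L


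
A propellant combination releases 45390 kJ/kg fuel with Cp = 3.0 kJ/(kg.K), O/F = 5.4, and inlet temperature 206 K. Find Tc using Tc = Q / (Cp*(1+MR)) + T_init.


Tc = 45390 / (3.0 * (1 + 5.4)) + 206 = 2570 K

2570 K


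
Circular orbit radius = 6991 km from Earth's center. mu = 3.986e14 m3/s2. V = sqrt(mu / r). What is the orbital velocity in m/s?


V = sqrt(3.986e14 / 6991000) = 7551 m/s

7551 m/s


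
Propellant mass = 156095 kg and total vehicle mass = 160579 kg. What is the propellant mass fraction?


PMF = 156095 / 160579 = 0.972

0.972


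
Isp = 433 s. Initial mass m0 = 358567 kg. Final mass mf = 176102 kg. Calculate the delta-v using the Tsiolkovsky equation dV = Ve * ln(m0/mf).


Ve = 433 * 9.81 = 4247.73 m/s
dV = 4247.73 * ln(358567/176102) = 3020 m/s

3020 m/s


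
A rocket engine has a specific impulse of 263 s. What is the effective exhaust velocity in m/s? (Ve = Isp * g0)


Ve = Isp * g0 = 263 * 9.81 = 2580.0 m/s

2580.0 m/s


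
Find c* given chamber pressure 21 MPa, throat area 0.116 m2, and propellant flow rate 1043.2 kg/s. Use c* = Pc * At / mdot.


c* = 21e6 * 0.116 / 1043.2 = 2335 m/s

2335 m/s


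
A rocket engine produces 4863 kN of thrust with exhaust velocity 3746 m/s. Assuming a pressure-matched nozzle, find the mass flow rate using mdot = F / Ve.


mdot = F / Ve = 4863000 / 3746 = 1298.2 kg/s

1298.2 kg/s


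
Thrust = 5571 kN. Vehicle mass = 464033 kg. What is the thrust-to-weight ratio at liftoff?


TWR = 5571000 / (464033 * 9.81) = 1.22

1.22


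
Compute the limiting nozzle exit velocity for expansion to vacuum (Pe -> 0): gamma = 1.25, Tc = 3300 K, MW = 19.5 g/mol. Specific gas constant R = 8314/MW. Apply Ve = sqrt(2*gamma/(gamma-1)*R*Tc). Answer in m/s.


R = 8314 / 19.5 = 426.36 J/(kg.K)
Ve = sqrt(2 * 1.25 / (1.25 - 1) * 426.36 * 3300) = 3751 m/s

3751 m/s


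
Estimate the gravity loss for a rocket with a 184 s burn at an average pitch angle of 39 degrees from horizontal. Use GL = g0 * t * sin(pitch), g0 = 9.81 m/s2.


GL = 9.81 * 184 * sin(39 deg) = 1136 m/s

1136 m/s


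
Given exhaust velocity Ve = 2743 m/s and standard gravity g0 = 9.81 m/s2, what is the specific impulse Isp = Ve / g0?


Isp = Ve / g0 = 2743 / 9.81 = 279.6 s

279.6 s


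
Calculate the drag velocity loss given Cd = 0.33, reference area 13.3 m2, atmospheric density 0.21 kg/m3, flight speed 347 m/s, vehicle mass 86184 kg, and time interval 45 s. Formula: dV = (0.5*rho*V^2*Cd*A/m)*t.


D = 0.5 * 0.21 * 347^2 * 0.33 * 13.3 = 55489.89 N
a = 55489.89 / 86184 = 0.6439 m/s2
dV = 0.6439 * 45 = 29.0 m/s

29.0 m/s


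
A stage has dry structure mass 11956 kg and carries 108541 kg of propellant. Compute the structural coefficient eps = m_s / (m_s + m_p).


eps = 11956 / (11956 + 108541) = 0.0992

0.0992


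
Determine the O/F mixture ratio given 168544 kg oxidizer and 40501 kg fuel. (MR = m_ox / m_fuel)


MR = 168544 / 40501 = 4.16

4.16


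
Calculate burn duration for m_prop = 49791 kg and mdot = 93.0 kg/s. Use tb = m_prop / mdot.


tb = 49791 / 93.0 = 535.4 s

535.4 s


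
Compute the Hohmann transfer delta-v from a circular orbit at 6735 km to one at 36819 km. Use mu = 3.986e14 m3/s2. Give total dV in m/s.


V1 = sqrt(mu/r1) = 7693.07 m/s
dV1 = V1*(sqrt(2*r2/(r1+r2)) - 1) = 2310.08 m/s
V2 = sqrt(mu/r2) = 3290.28 m/s
dV2 = V2*(1 - sqrt(2*r1/(r1+r2))) = 1460.48 m/s
Total dV = 3771 m/s

3771 m/s


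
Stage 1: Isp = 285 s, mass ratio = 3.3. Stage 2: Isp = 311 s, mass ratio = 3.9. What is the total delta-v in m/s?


dV1 = 285 * 9.81 * ln(3.3) = 3338.0 m/s
dV2 = 311 * 9.81 * ln(3.9) = 4152.2 m/s
Total dV = 3338.0 + 4152.2 = 7490.2 m/s ~ 7490 m/s

7490 m/s


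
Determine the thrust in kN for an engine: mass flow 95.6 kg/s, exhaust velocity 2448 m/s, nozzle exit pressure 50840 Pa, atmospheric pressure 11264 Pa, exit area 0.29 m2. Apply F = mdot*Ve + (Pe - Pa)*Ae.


F = 95.6 * 2448 + (50840 - 11264) * 0.29 = 245506.0 N = 245.5 kN

245.5 kN


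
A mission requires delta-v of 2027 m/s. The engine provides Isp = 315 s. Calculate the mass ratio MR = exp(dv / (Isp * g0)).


Ve = 315 * 9.81 = 3090.15 m/s
MR = exp(2027 / 3090.15) = 1.927

1.927


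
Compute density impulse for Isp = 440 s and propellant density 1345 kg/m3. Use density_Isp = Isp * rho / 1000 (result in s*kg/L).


rho*Isp = 440 * 1345 / 1000 = 592 s*kg/L

592 s*kg/L


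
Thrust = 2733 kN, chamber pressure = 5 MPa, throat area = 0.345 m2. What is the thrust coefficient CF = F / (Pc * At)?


CF = 2733000 / (5e6 * 0.345) = 1.58

1.58


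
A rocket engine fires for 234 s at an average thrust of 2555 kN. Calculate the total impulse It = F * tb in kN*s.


It = 2555 * 234 = 597870 kN*s

597870 kN*s


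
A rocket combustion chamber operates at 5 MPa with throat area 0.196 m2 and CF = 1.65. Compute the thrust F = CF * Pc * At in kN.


F = 1.65 * 5e6 * 0.196 = 1.6170e+06 N = 1617.0 kN

1617.0 kN


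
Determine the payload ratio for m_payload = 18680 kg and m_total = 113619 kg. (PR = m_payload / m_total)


PR = 18680 / 113619 = 0.1644

0.1644


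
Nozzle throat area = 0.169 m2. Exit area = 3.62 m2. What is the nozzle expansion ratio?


AR = 3.62 / 0.169 = 21.4

21.4


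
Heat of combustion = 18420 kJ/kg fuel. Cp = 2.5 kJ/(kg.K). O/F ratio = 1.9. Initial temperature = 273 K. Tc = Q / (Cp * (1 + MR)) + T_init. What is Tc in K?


Tc = 18420 / (2.5 * (1 + 1.9)) + 273 = 2814 K

2814 K


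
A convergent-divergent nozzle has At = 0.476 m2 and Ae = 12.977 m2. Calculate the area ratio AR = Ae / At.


AR = 12.977 / 0.476 = 27.3

27.3


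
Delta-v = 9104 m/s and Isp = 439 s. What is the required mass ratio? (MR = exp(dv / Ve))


Ve = 439 * 9.81 = 4306.59 m/s
MR = exp(9104 / 4306.59) = 8.281

8.281


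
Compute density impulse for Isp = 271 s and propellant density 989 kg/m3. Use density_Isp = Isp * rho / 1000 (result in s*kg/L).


rho*Isp = 271 * 989 / 1000 = 268 s*kg/L

268 s*kg/L


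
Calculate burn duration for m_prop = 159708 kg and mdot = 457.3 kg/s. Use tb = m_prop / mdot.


tb = 159708 / 457.3 = 349.2 s

349.2 s


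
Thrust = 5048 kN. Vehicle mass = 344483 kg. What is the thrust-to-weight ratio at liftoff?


TWR = 5048000 / (344483 * 9.81) = 1.49

1.49


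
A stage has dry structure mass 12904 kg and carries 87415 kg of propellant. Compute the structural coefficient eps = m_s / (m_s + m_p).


eps = 12904 / (12904 + 87415) = 0.1286

0.1286


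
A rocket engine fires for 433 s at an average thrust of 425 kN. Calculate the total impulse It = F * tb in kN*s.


It = 425 * 433 = 184025 kN*s

184025 kN*s


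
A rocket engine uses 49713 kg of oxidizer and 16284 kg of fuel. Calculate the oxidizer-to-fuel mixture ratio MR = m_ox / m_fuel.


MR = 49713 / 16284 = 3.05

3.05


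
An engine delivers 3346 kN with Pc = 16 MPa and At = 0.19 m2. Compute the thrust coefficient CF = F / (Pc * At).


CF = 3346000 / (16e6 * 0.19) = 1.1

1.1


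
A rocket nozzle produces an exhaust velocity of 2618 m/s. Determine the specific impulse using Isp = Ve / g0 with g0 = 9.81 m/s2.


Isp = Ve / g0 = 2618 / 9.81 = 266.9 s

266.9 s


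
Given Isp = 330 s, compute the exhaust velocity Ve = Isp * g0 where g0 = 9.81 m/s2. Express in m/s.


Ve = Isp * g0 = 330 * 9.81 = 3237.3 m/s

3237.3 m/s


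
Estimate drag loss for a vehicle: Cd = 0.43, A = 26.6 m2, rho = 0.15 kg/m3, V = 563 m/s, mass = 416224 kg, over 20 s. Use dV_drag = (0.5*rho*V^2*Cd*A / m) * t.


D = 0.5 * 0.15 * 563^2 * 0.43 * 26.6 = 271911.86 N
a = 271911.86 / 416224 = 0.6533 m/s2
dV = 0.6533 * 20 = 13.1 m/s

13.1 m/s


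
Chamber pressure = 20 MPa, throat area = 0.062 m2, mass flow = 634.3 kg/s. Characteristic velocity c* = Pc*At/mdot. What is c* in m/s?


c* = 20e6 * 0.062 / 634.3 = 1955 m/s

1955 m/s


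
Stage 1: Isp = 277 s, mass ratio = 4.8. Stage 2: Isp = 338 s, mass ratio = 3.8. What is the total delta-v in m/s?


dV1 = 277 * 9.81 * ln(4.8) = 4262.5 m/s
dV2 = 338 * 9.81 * ln(3.8) = 4426.6 m/s
Total dV = 4262.5 + 4426.6 = 8689.1 m/s ~ 8689 m/s

8689 m/s


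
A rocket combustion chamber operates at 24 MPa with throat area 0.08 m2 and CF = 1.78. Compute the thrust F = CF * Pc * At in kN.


F = 1.78 * 24e6 * 0.08 = 3.4176e+06 N = 3417.6 kN

3417.6 kN


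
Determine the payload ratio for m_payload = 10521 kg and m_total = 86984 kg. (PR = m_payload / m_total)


PR = 10521 / 86984 = 0.121

0.121


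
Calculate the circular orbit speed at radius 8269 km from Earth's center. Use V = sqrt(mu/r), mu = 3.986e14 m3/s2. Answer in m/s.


V = sqrt(3.986e14 / 8269000) = 6943 m/s

6943 m/s


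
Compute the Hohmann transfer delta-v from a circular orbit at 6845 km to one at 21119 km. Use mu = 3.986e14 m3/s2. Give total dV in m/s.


V1 = sqrt(mu/r1) = 7631.01 m/s
dV1 = V1*(sqrt(2*r2/(r1+r2)) - 1) = 1747.5 m/s
V2 = sqrt(mu/r2) = 4344.42 m/s
dV2 = V2*(1 - sqrt(2*r1/(r1+r2))) = 1304.7 m/s
Total dV = 3052 m/s

3052 m/s


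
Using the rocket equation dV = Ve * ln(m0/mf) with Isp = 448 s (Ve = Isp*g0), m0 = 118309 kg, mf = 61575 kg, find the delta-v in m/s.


Ve = 448 * 9.81 = 4394.88 m/s
dV = 4394.88 * ln(118309/61575) = 2870 m/s

2870 m/s


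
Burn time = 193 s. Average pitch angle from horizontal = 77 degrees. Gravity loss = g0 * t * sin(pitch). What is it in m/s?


GL = 9.81 * 193 * sin(77 deg) = 1845 m/s

1845 m/s


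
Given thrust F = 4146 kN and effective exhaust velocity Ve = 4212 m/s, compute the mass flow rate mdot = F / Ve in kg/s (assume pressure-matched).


mdot = F / Ve = 4146000 / 4212 = 984.3 kg/s

984.3 kg/s


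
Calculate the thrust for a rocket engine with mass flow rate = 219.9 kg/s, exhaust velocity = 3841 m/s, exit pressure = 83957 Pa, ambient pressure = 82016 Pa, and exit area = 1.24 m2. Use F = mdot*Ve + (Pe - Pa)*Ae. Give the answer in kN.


F = 219.9 * 3841 + (83957 - 82016) * 1.24 = 847043.0 N = 847.0 kN

847.0 kN


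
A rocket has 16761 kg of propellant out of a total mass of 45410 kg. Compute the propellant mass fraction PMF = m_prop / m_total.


PMF = 16761 / 45410 = 0.369

0.369


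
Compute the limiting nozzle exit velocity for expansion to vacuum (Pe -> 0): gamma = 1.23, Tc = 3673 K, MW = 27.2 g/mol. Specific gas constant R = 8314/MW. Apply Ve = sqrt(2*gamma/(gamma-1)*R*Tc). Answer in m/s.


R = 8314 / 27.2 = 305.66 J/(kg.K)
Ve = sqrt(2 * 1.23 / (1.23 - 1) * 305.66 * 3673) = 3465 m/s

3465 m/s


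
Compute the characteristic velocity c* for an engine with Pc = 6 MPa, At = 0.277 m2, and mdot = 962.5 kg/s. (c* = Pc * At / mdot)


c* = 6e6 * 0.277 / 962.5 = 1727 m/s

1727 m/s


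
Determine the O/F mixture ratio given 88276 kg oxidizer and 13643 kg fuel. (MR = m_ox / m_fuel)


MR = 88276 / 13643 = 6.47

6.47


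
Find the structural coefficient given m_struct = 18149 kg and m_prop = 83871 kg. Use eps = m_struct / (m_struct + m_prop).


eps = 18149 / (18149 + 83871) = 0.1779

0.1779


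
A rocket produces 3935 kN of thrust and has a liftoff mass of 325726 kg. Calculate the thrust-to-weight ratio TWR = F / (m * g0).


TWR = 3935000 / (325726 * 9.81) = 1.23

1.23


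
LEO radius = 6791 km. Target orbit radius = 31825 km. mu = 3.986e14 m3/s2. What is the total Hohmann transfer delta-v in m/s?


V1 = sqrt(mu/r1) = 7661.29 m/s
dV1 = V1*(sqrt(2*r2/(r1+r2)) - 1) = 2174.69 m/s
V2 = sqrt(mu/r2) = 3539.03 m/s
dV2 = V2*(1 - sqrt(2*r1/(r1+r2))) = 1440.18 m/s
Total dV = 3615 m/s

3615 m/s


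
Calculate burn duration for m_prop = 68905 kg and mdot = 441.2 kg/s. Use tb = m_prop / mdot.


tb = 68905 / 441.2 = 156.2 s

156.2 s


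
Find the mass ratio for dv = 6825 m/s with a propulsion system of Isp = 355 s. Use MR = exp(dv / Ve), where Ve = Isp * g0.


Ve = 355 * 9.81 = 3482.55 m/s
MR = exp(6825 / 3482.55) = 7.098

7.098


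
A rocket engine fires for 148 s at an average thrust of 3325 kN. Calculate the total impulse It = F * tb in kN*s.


It = 3325 * 148 = 492100 kN*s

492100 kN*s


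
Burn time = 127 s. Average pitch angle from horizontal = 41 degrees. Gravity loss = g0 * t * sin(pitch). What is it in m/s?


GL = 9.81 * 127 * sin(41 deg) = 817 m/s

817 m/s


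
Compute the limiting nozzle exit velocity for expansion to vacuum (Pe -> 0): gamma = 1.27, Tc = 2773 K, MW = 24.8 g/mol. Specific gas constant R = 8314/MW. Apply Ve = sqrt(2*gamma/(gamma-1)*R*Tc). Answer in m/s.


R = 8314 / 24.8 = 335.24 J/(kg.K)
Ve = sqrt(2 * 1.27 / (1.27 - 1) * 335.24 * 2773) = 2957 m/s

2957 m/s


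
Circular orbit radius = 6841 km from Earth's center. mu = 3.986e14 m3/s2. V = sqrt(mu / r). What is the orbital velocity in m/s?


V = sqrt(3.986e14 / 6841000) = 7633 m/s

7633 m/s


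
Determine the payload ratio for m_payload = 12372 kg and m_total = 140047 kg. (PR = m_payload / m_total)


PR = 12372 / 140047 = 0.0883

0.0883


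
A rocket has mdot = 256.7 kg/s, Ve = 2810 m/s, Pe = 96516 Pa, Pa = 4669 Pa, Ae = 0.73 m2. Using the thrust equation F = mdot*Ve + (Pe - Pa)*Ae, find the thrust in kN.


F = 256.7 * 2810 + (96516 - 4669) * 0.73 = 788375.0 N = 788.4 kN

788.4 kN


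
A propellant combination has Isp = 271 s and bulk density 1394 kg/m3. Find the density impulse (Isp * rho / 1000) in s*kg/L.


rho*Isp = 271 * 1394 / 1000 = 378 s*kg/L

378 s*kg/L


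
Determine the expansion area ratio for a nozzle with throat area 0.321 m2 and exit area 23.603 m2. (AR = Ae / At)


AR = 23.603 / 0.321 = 73.5

73.5


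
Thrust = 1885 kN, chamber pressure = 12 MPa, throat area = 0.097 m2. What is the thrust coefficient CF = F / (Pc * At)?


CF = 1885000 / (12e6 * 0.097) = 1.62

1.62


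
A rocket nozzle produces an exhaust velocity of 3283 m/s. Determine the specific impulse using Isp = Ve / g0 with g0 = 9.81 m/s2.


Isp = Ve / g0 = 3283 / 9.81 = 334.7 s

334.7 s


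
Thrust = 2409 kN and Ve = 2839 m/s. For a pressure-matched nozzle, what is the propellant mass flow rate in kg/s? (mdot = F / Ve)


mdot = F / Ve = 2409000 / 2839 = 848.5 kg/s

848.5 kg/s


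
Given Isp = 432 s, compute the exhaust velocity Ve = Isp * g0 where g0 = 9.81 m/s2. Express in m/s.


Ve = Isp * g0 = 432 * 9.81 = 4237.9 m/s

4237.9 m/s


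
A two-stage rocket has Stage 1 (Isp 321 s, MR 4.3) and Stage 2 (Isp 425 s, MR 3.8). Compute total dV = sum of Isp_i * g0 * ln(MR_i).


dV1 = 321 * 9.81 * ln(4.3) = 4593.2 m/s
dV2 = 425 * 9.81 * ln(3.8) = 5566.0 m/s
Total dV = 4593.2 + 5566.0 = 10159.2 m/s ~ 10159 m/s

10159 m/s


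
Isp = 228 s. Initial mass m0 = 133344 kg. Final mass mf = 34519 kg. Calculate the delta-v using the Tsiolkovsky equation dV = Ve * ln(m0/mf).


Ve = 228 * 9.81 = 2236.68 m/s
dV = 2236.68 * ln(133344/34519) = 3023 m/s

3023 m/s


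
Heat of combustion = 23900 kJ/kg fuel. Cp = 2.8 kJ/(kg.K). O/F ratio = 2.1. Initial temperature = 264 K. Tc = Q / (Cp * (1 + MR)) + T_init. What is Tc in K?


Tc = 23900 / (2.8 * (1 + 2.1)) + 264 = 3017 K

3017 K


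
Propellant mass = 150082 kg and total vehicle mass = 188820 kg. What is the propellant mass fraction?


PMF = 150082 / 188820 = 0.795

0.795


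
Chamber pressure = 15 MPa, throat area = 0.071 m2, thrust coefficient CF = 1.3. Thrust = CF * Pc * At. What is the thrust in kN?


F = 1.3 * 15e6 * 0.071 = 1.3845e+06 N = 1384.5 kN

1384.5 kN


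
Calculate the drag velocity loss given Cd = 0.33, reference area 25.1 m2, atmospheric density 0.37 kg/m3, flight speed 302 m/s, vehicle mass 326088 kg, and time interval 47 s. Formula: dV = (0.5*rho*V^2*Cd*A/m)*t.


D = 0.5 * 0.37 * 302^2 * 0.33 * 25.1 = 139756.91 N
a = 139756.91 / 326088 = 0.4286 m/s2
dV = 0.4286 * 47 = 20.1 m/s

20.1 m/s


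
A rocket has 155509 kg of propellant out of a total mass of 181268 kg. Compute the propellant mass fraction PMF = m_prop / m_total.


PMF = 155509 / 181268 = 0.858

0.858


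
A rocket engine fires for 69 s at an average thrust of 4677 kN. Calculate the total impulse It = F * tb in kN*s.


It = 4677 * 69 = 322713 kN*s

322713 kN*s


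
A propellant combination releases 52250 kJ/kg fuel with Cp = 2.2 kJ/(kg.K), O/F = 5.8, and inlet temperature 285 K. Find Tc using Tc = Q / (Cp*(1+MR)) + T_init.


Tc = 52250 / (2.2 * (1 + 5.8)) + 285 = 3778 K

3778 K


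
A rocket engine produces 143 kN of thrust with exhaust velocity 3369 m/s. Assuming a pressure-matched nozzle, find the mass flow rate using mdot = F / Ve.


mdot = F / Ve = 143000 / 3369 = 42.4 kg/s

42.4 kg/s


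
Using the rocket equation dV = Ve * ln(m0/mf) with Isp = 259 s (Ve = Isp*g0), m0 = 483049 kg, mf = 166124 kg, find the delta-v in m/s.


Ve = 259 * 9.81 = 2540.79 m/s
dV = 2540.79 * ln(483049/166124) = 2712 m/s

2712 m/s


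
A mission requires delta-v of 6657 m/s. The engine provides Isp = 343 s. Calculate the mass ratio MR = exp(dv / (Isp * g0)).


Ve = 343 * 9.81 = 3364.83 m/s
MR = exp(6657 / 3364.83) = 7.231

7.231


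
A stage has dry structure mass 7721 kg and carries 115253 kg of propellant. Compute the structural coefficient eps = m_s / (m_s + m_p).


eps = 7721 / (7721 + 115253) = 0.0628

0.0628


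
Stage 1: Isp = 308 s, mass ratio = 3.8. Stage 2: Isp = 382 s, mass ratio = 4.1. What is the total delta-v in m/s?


dV1 = 308 * 9.81 * ln(3.8) = 4033.7 m/s
dV2 = 382 * 9.81 * ln(4.1) = 5287.6 m/s
Total dV = 4033.7 + 5287.6 = 9321.3 m/s ~ 9321 m/s

9321 m/s


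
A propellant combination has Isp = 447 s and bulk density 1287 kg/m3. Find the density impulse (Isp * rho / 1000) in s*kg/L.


rho*Isp = 447 * 1287 / 1000 = 575 s*kg/L

575 s*kg/L


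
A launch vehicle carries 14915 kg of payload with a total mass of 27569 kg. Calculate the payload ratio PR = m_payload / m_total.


PR = 14915 / 27569 = 0.541

0.541


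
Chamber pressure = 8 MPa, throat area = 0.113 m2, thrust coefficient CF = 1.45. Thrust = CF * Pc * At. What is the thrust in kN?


F = 1.45 * 8e6 * 0.113 = 1.3108e+06 N = 1310.8 kN

1310.8 kN


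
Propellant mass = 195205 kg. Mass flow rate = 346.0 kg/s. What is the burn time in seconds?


tb = 195205 / 346.0 = 564.2 s

564.2 s


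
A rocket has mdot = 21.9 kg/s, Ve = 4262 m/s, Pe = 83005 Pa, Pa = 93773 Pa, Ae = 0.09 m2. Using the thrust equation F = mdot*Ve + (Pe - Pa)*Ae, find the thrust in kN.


F = 21.9 * 4262 + (83005 - 93773) * 0.09 = 92369.0 N = 92.4 kN

92.4 kN


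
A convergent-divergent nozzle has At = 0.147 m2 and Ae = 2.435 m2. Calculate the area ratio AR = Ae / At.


AR = 2.435 / 0.147 = 16.6

16.6


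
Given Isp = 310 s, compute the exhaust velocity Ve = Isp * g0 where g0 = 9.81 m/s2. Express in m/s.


Ve = Isp * g0 = 310 * 9.81 = 3041.1 m/s

3041.1 m/s


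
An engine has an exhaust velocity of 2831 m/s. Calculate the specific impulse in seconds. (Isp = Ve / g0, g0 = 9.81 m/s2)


Isp = Ve / g0 = 2831 / 9.81 = 288.6 s

288.6 s


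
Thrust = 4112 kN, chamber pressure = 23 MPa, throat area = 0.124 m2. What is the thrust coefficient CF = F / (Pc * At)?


CF = 4112000 / (23e6 * 0.124) = 1.44

1.44


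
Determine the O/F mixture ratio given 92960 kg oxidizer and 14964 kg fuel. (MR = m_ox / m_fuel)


MR = 92960 / 14964 = 6.21

6.21


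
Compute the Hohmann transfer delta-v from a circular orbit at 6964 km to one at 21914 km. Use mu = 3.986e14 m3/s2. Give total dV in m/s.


V1 = sqrt(mu/r1) = 7565.53 m/s
dV1 = V1*(sqrt(2*r2/(r1+r2)) - 1) = 1754.81 m/s
V2 = sqrt(mu/r2) = 4264.89 m/s
dV2 = V2*(1 - sqrt(2*r1/(r1+r2))) = 1303.0 m/s
Total dV = 3058 m/s

3058 m/s


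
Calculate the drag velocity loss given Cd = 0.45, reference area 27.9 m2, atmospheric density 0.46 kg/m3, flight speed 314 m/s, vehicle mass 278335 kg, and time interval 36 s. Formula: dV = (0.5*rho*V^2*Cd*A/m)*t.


D = 0.5 * 0.46 * 314^2 * 0.45 * 27.9 = 284710.74 N
a = 284710.74 / 278335 = 1.0229 m/s2
dV = 1.0229 * 36 = 36.8 m/s

36.8 m/s


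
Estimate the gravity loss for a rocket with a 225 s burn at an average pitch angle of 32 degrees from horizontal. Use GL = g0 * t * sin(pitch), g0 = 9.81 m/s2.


GL = 9.81 * 225 * sin(32 deg) = 1170 m/s

1170 m/s


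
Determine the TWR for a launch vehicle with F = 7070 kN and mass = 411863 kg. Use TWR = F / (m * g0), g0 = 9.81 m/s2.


TWR = 7070000 / (411863 * 9.81) = 1.75

1.75


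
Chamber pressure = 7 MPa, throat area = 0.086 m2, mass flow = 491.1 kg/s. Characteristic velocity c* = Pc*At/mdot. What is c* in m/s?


c* = 7e6 * 0.086 / 491.1 = 1226 m/s

1226 m/s


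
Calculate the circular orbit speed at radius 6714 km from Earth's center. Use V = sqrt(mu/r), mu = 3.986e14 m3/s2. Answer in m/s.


V = sqrt(3.986e14 / 6714000) = 7705 m/s

7705 m/s


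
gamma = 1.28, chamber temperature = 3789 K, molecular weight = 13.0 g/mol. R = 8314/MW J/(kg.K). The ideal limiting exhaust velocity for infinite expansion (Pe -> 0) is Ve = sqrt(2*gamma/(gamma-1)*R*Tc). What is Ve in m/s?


R = 8314 / 13.0 = 639.54 J/(kg.K)
Ve = sqrt(2 * 1.28 / (1.28 - 1) * 639.54 * 3789) = 4707 m/s

4707 m/s


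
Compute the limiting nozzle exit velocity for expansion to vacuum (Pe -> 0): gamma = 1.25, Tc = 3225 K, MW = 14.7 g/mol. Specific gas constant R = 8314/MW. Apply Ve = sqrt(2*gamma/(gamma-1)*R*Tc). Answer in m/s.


R = 8314 / 14.7 = 565.58 J/(kg.K)
Ve = sqrt(2 * 1.25 / (1.25 - 1) * 565.58 * 3225) = 4271 m/s

4271 m/s


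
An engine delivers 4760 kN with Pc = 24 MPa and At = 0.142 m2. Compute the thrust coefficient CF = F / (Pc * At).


CF = 4760000 / (24e6 * 0.142) = 1.4

1.4


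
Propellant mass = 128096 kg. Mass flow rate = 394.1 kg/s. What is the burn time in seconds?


tb = 128096 / 394.1 = 325.0 s

325.0 s


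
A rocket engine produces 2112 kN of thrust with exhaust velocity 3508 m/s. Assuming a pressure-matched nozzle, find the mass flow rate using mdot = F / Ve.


mdot = F / Ve = 2112000 / 3508 = 602.1 kg/s

602.1 kg/s


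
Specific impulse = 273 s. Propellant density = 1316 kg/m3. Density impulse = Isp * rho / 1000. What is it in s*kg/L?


rho*Isp = 273 * 1316 / 1000 = 359 s*kg/L

359 s*kg/L


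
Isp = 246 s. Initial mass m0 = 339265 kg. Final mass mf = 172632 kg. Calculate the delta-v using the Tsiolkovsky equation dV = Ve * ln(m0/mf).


Ve = 246 * 9.81 = 2413.26 m/s
dV = 2413.26 * ln(339265/172632) = 1630 m/s

1630 m/s


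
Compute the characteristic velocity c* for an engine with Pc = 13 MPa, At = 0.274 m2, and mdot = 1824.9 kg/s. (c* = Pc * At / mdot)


c* = 13e6 * 0.274 / 1824.9 = 1952 m/s

1952 m/s


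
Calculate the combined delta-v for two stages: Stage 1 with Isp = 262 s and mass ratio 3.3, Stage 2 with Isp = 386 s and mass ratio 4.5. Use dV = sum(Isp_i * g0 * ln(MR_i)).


dV1 = 262 * 9.81 * ln(3.3) = 3068.6 m/s
dV2 = 386 * 9.81 * ln(4.5) = 5695.4 m/s
Total dV = 3068.6 + 5695.4 = 8764.0 m/s ~ 8764 m/s

8764 m/s


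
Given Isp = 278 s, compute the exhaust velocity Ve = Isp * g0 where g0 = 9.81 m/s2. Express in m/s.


Ve = Isp * g0 = 278 * 9.81 = 2727.2 m/s

2727.2 m/s


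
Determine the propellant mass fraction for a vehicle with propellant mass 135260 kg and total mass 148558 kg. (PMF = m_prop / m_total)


PMF = 135260 / 148558 = 0.91

0.91


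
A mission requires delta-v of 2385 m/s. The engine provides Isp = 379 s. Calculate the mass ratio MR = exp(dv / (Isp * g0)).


Ve = 379 * 9.81 = 3717.99 m/s
MR = exp(2385 / 3717.99) = 1.899

1.899


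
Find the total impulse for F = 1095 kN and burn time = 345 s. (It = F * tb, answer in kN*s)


It = 1095 * 345 = 377775 kN*s

377775 kN*s


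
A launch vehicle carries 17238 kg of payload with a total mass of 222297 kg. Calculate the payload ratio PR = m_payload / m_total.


PR = 17238 / 222297 = 0.0775

0.0775


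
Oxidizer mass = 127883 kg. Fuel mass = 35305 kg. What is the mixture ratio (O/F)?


MR = 127883 / 35305 = 3.62

3.62


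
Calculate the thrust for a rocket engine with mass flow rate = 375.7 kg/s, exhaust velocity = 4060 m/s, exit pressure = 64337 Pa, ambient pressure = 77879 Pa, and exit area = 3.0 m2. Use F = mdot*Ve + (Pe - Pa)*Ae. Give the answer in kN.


F = 375.7 * 4060 + (64337 - 77879) * 3.0 = 1.4847e+06 N = 1484.7 kN

1484.7 kN
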